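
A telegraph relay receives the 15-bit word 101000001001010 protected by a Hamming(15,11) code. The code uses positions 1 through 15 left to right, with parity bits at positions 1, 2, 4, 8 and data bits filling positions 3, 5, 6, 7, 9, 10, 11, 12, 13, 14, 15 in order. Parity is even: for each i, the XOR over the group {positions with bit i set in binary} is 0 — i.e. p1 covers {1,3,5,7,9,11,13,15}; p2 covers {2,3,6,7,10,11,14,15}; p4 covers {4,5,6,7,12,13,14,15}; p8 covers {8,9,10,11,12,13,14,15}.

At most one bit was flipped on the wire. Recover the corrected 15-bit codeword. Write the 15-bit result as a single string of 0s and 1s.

s1 (pos 1,3,5,7,9,11,13,15): 1⊕1⊕0⊕0⊕1⊕0⊕0⊕0 = 1
s2 (pos 2,3,6,7,10,11,14,15): 0⊕1⊕0⊕0⊕0⊕0⊕1⊕0 = 0
s4 (pos 4,5,6,7,12,13,14,15): 0⊕0⊕0⊕0⊕1⊕0⊕1⊕0 = 0
s8 (pos 8,9,10,11,12,13,14,15): 0⊕1⊕0⊕0⊕1⊕0⊕1⊕0 = 1
Syndrome s8…s1 = 1001 → error at position 9.
Flip position 9: 101000001001010 → 101000000001010

101000000001010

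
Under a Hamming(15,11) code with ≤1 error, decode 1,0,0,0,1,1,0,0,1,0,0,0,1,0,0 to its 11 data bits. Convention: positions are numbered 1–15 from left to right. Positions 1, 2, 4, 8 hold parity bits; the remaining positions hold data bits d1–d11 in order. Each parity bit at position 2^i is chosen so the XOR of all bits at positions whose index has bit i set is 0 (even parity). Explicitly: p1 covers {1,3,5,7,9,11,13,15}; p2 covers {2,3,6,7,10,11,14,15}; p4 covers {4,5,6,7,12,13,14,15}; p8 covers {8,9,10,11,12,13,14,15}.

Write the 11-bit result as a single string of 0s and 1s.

01001000100

s1 (pos 1,3,5,7,9,11,13,15): 1⊕0⊕1⊕0⊕1⊕0⊕1⊕0 = 0
s2 (pos 2,3,6,7,10,11,14,15): 0⊕0⊕1⊕0⊕0⊕0⊕0⊕0 = 1
s4 (pos 4,5,6,7,12,13,14,15): 0⊕1⊕1⊕0⊕0⊕1⊕0⊕0 = 1
s8 (pos 8,9,10,11,12,13,14,15): 0⊕1⊕0⊕0⊕0⊕1⊕0⊕0 = 0
Syndrome s8…s1 = 0110 → error at position 6.
Flip position 6: 100011001000100 → 100010001000100
Read data bits from positions 3,5,6,7,9,10,11,12,13,14,15: 01001000100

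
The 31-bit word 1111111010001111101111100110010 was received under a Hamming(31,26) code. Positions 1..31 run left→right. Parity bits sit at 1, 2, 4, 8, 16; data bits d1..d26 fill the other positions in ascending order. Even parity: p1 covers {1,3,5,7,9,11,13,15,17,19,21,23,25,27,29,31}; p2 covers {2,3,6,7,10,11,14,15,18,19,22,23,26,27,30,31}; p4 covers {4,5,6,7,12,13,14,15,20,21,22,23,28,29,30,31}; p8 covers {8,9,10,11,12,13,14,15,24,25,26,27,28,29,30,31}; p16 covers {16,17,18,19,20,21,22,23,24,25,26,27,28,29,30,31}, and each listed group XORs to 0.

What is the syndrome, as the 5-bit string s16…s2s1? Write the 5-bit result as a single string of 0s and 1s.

01000

s1 (pos 1,3,5,7,9,11,13,15,17,19,21,23,25,27,29,31): 1⊕1⊕1⊕1⊕1⊕0⊕1⊕1⊕1⊕1⊕1⊕1⊕0⊕1⊕0⊕0 = 0
s2 (pos 2,3,6,7,10,11,14,15,18,19,22,23,26,27,30,31): 1⊕1⊕1⊕1⊕0⊕0⊕1⊕1⊕0⊕1⊕1⊕1⊕1⊕1⊕1⊕0 = 0
s4 (pos 4,5,6,7,12,13,14,15,20,21,22,23,28,29,30,31): 1⊕1⊕1⊕1⊕0⊕1⊕1⊕1⊕1⊕1⊕1⊕1⊕0⊕0⊕1⊕0 = 0
s8 (pos 8,9,10,11,12,13,14,15,24,25,26,27,28,29,30,31): 0⊕1⊕0⊕0⊕0⊕1⊕1⊕1⊕0⊕0⊕1⊕1⊕0⊕0⊕1⊕0 = 1
s16 (pos 16,17,18,19,20,21,22,23,24,25,26,27,28,29,30,31): 1⊕1⊕0⊕1⊕1⊕1⊕1⊕1⊕0⊕0⊕1⊕1⊕0⊕0⊕1⊕0 = 0
Syndrome s16…s1 = 01000 → error at position 8.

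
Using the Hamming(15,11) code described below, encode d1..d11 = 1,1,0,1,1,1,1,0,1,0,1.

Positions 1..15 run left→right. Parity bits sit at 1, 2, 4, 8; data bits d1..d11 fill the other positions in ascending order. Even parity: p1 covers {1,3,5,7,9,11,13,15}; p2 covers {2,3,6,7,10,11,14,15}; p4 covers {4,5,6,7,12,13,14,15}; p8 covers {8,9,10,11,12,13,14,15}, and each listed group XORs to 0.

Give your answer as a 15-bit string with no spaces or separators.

Place data at non-parity positions: p1 p2 1 p4 1 0 1 p8 1 1 1 0 1 0 1
p1 (pos 1,3,5,7,9,11,13,15): XOR of data positions = 1⊕1⊕1⊕1⊕1⊕1⊕1 = 1
p2 (pos 2,3,6,7,10,11,14,15): XOR of data positions = 1⊕0⊕1⊕1⊕1⊕0⊕1 = 1
p4 (pos 4,5,6,7,12,13,14,15): XOR of data positions = 1⊕0⊕1⊕0⊕1⊕0⊕1 = 0
p8 (pos 8,9,10,11,12,13,14,15): XOR of data positions = 1⊕1⊕1⊕0⊕1⊕0⊕1 = 1
Codeword: 111010111110101

111010111110101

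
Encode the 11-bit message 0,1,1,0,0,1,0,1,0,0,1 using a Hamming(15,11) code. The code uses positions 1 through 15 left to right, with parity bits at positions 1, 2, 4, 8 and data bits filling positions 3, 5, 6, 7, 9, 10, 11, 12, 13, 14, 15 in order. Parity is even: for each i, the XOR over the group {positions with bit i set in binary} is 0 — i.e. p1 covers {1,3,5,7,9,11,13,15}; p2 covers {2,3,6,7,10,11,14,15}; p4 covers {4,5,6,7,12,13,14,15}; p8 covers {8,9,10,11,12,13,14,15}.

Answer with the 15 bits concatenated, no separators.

Place data at non-parity positions: p1 p2 0 p4 1 1 0 p8 0 1 0 1 0 0 1
p1 (pos 1,3,5,7,9,11,13,15): XOR of data positions = 0⊕1⊕0⊕0⊕0⊕0⊕1 = 0
p2 (pos 2,3,6,7,10,11,14,15): XOR of data positions = 0⊕1⊕0⊕1⊕0⊕0⊕1 = 1
p4 (pos 4,5,6,7,12,13,14,15): XOR of data positions = 1⊕1⊕0⊕1⊕0⊕0⊕1 = 0
p8 (pos 8,9,10,11,12,13,14,15): XOR of data positions = 0⊕1⊕0⊕1⊕0⊕0⊕1 = 1
Codeword: 010011010101001

010011010101001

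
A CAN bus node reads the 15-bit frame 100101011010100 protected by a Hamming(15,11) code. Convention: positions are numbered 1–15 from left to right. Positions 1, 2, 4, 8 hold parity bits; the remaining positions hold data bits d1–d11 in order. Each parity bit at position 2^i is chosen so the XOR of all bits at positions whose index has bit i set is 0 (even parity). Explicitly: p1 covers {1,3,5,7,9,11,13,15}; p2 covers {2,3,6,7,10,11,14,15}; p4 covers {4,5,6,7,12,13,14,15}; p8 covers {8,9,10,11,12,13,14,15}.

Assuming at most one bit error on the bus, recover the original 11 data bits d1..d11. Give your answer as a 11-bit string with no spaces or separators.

00101010100

s1 (pos 1,3,5,7,9,11,13,15): 1⊕0⊕0⊕0⊕1⊕1⊕1⊕0 = 0
s2 (pos 2,3,6,7,10,11,14,15): 0⊕0⊕1⊕0⊕0⊕1⊕0⊕0 = 0
s4 (pos 4,5,6,7,12,13,14,15): 1⊕0⊕1⊕0⊕0⊕1⊕0⊕0 = 1
s8 (pos 8,9,10,11,12,13,14,15): 1⊕1⊕0⊕1⊕0⊕1⊕0⊕0 = 0
Syndrome s8…s1 = 0100 → error at position 4.
Flip position 4: 100101011010100 → 100001011010100
Read data bits from positions 3,5,6,7,9,10,11,12,13,14,15: 00101010100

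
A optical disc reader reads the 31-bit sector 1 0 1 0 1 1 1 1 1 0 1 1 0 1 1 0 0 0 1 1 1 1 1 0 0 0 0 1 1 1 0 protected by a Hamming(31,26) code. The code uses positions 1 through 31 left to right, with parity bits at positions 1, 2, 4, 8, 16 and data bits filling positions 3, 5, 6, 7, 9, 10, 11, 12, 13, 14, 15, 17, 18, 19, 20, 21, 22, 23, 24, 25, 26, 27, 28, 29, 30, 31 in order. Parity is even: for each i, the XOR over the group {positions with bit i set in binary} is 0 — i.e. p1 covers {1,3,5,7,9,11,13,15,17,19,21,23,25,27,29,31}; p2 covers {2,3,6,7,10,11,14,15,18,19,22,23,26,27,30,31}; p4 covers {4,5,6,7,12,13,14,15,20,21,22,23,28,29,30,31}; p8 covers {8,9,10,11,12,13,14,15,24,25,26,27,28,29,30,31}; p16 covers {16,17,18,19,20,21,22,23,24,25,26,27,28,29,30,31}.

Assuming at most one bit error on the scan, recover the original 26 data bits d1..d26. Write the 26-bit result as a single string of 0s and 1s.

11111011111001111100001110

s1 (pos 1,3,5,7,9,11,13,15,17,19,21,23,25,27,29,31): 1⊕1⊕1⊕1⊕1⊕1⊕0⊕1⊕0⊕1⊕1⊕1⊕0⊕0⊕1⊕0 = 1
s2 (pos 2,3,6,7,10,11,14,15,18,19,22,23,26,27,30,31): 0⊕1⊕1⊕1⊕0⊕1⊕1⊕1⊕0⊕1⊕1⊕1⊕0⊕0⊕1⊕0 = 0
s4 (pos 4,5,6,7,12,13,14,15,20,21,22,23,28,29,30,31): 0⊕1⊕1⊕1⊕1⊕0⊕1⊕1⊕1⊕1⊕1⊕1⊕1⊕1⊕1⊕0 = 1
s8 (pos 8,9,10,11,12,13,14,15,24,25,26,27,28,29,30,31): 1⊕1⊕0⊕1⊕1⊕0⊕1⊕1⊕0⊕0⊕0⊕0⊕1⊕1⊕1⊕0 = 1
s16 (pos 16,17,18,19,20,21,22,23,24,25,26,27,28,29,30,31): 0⊕0⊕0⊕1⊕1⊕1⊕1⊕1⊕0⊕0⊕0⊕0⊕1⊕1⊕1⊕0 = 0
Syndrome s16…s1 = 01101 → error at position 13.
Flip position 13: 1010111110110110001111100001110 → 1010111110111110001111100001110
Read data bits from positions 3,5,6,7,9,10,11,12,13,14,15,17,18,19,20,21,22,23,24,25,26,27,28,29,30,31: 11111011111001111100001110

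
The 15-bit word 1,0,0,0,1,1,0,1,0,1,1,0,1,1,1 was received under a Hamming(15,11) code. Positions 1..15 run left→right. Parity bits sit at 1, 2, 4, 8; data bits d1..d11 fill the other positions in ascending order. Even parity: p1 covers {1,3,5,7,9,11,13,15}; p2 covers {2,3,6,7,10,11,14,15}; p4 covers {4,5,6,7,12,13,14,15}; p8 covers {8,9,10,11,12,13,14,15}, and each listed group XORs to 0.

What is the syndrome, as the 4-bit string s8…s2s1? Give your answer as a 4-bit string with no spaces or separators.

0111

s1 (pos 1,3,5,7,9,11,13,15): 1⊕0⊕1⊕0⊕0⊕1⊕1⊕1 = 1
s2 (pos 2,3,6,7,10,11,14,15): 0⊕0⊕1⊕0⊕1⊕1⊕1⊕1 = 1
s4 (pos 4,5,6,7,12,13,14,15): 0⊕1⊕1⊕0⊕0⊕1⊕1⊕1 = 1
s8 (pos 8,9,10,11,12,13,14,15): 1⊕0⊕1⊕1⊕0⊕1⊕1⊕1 = 0
Syndrome s8…s1 = 0111 → error at position 7.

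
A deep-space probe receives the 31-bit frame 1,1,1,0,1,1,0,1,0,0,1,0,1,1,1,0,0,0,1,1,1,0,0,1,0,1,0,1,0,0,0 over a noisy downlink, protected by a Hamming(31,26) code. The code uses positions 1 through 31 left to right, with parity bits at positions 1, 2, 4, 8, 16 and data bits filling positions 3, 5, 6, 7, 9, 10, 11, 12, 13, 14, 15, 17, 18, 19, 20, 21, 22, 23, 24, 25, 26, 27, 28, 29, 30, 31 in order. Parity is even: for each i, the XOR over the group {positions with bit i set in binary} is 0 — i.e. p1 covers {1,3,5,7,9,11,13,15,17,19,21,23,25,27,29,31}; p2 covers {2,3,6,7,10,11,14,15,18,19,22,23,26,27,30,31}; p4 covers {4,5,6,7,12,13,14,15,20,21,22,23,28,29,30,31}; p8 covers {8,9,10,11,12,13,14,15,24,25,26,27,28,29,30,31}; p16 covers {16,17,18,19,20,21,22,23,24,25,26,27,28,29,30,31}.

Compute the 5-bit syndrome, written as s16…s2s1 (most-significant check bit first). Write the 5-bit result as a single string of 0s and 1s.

00000

s1 (pos 1,3,5,7,9,11,13,15,17,19,21,23,25,27,29,31): 1⊕1⊕1⊕0⊕0⊕1⊕1⊕1⊕0⊕1⊕1⊕0⊕0⊕0⊕0⊕0 = 0
s2 (pos 2,3,6,7,10,11,14,15,18,19,22,23,26,27,30,31): 1⊕1⊕1⊕0⊕0⊕1⊕1⊕1⊕0⊕1⊕0⊕0⊕1⊕0⊕0⊕0 = 0
s4 (pos 4,5,6,7,12,13,14,15,20,21,22,23,28,29,30,31): 0⊕1⊕1⊕0⊕0⊕1⊕1⊕1⊕1⊕1⊕0⊕0⊕1⊕0⊕0⊕0 = 0
s8 (pos 8,9,10,11,12,13,14,15,24,25,26,27,28,29,30,31): 1⊕0⊕0⊕1⊕0⊕1⊕1⊕1⊕1⊕0⊕1⊕0⊕1⊕0⊕0⊕0 = 0
s16 (pos 16,17,18,19,20,21,22,23,24,25,26,27,28,29,30,31): 0⊕0⊕0⊕1⊕1⊕1⊕0⊕0⊕1⊕0⊕1⊕0⊕1⊕0⊕0⊕0 = 0
Syndrome s16…s1 = 00000 → no error.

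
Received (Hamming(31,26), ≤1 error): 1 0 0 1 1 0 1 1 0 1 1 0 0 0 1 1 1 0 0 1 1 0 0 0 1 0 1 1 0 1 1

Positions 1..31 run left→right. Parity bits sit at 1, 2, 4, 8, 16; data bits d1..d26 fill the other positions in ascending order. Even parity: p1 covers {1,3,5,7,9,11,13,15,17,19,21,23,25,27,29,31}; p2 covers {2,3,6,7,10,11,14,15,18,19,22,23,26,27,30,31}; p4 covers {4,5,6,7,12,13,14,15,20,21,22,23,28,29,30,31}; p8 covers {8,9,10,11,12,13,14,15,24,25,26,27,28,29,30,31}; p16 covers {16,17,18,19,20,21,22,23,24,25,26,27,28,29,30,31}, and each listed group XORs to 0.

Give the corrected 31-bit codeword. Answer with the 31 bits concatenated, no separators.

1001101101100011100110001011001

s1 (pos 1,3,5,7,9,11,13,15,17,19,21,23,25,27,29,31): 1⊕0⊕1⊕1⊕0⊕1⊕0⊕1⊕1⊕0⊕1⊕0⊕1⊕1⊕0⊕1 = 0
s2 (pos 2,3,6,7,10,11,14,15,18,19,22,23,26,27,30,31): 0⊕0⊕0⊕1⊕1⊕1⊕0⊕1⊕0⊕0⊕0⊕0⊕0⊕1⊕1⊕1 = 1
s4 (pos 4,5,6,7,12,13,14,15,20,21,22,23,28,29,30,31): 1⊕1⊕0⊕1⊕0⊕0⊕0⊕1⊕1⊕1⊕0⊕0⊕1⊕0⊕1⊕1 = 1
s8 (pos 8,9,10,11,12,13,14,15,24,25,26,27,28,29,30,31): 1⊕0⊕1⊕1⊕0⊕0⊕0⊕1⊕0⊕1⊕0⊕1⊕1⊕0⊕1⊕1 = 1
s16 (pos 16,17,18,19,20,21,22,23,24,25,26,27,28,29,30,31): 1⊕1⊕0⊕0⊕1⊕1⊕0⊕0⊕0⊕1⊕0⊕1⊕1⊕0⊕1⊕1 = 1
Syndrome s16…s1 = 11110 → error at position 30.
Flip position 30: 1001101101100011100110001011011 → 1001101101100011100110001011001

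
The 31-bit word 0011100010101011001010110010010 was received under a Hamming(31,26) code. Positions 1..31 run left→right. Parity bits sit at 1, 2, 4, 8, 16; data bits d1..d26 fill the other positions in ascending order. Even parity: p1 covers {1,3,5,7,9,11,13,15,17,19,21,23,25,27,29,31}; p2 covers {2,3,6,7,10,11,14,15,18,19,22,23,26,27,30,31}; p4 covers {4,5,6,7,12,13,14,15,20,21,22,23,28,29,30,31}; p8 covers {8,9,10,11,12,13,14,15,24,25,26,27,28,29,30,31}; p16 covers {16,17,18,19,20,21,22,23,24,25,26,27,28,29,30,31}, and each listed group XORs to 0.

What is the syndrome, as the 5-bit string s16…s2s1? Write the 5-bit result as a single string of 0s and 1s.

s1 (pos 1,3,5,7,9,11,13,15,17,19,21,23,25,27,29,31): 0⊕1⊕1⊕0⊕1⊕1⊕1⊕1⊕0⊕1⊕1⊕1⊕0⊕1⊕0⊕0 = 0
s2 (pos 2,3,6,7,10,11,14,15,18,19,22,23,26,27,30,31): 0⊕1⊕0⊕0⊕0⊕1⊕0⊕1⊕0⊕1⊕0⊕1⊕0⊕1⊕1⊕0 = 1
s4 (pos 4,5,6,7,12,13,14,15,20,21,22,23,28,29,30,31): 1⊕1⊕0⊕0⊕0⊕1⊕0⊕1⊕0⊕1⊕0⊕1⊕0⊕0⊕1⊕0 = 1
s8 (pos 8,9,10,11,12,13,14,15,24,25,26,27,28,29,30,31): 0⊕1⊕0⊕1⊕0⊕1⊕0⊕1⊕1⊕0⊕0⊕1⊕0⊕0⊕1⊕0 = 1
s16 (pos 16,17,18,19,20,21,22,23,24,25,26,27,28,29,30,31): 1⊕0⊕0⊕1⊕0⊕1⊕0⊕1⊕1⊕0⊕0⊕1⊕0⊕0⊕1⊕0 = 1
Syndrome s16…s1 = 11110 → error at position 30.

11110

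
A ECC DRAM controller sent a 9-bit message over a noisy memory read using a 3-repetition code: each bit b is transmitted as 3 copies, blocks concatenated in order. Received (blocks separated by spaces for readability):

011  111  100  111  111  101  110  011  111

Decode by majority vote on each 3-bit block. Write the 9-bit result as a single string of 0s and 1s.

110111111

Block 1 (011): 2 ones → 1
Block 2 (111): 3 ones → 1
Block 3 (100): 1 one → 0
Block 4 (111): 3 ones → 1
Block 5 (111): 3 ones → 1
Block 6 (101): 2 ones → 1
Block 7 (110): 2 ones → 1
Block 8 (011): 2 ones → 1
Block 9 (111): 3 ones → 1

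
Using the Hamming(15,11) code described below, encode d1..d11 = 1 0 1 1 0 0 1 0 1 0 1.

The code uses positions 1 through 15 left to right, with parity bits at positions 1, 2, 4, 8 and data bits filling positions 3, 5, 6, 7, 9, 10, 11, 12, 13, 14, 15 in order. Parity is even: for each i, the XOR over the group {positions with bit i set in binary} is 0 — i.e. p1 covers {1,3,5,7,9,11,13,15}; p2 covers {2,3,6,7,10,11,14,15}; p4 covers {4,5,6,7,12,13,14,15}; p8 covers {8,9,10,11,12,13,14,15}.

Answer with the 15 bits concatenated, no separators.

111001110010101

Place data at non-parity positions: p1 p2 1 p4 0 1 1 p8 0 0 1 0 1 0 1
p1 (pos 1,3,5,7,9,11,13,15): XOR of data positions = 1⊕0⊕1⊕0⊕1⊕1⊕1 = 1
p2 (pos 2,3,6,7,10,11,14,15): XOR of data positions = 1⊕1⊕1⊕0⊕1⊕0⊕1 = 1
p4 (pos 4,5,6,7,12,13,14,15): XOR of data positions = 0⊕1⊕1⊕0⊕1⊕0⊕1 = 0
p8 (pos 8,9,10,11,12,13,14,15): XOR of data positions = 0⊕0⊕1⊕0⊕1⊕0⊕1 = 1
Codeword: 111001110010101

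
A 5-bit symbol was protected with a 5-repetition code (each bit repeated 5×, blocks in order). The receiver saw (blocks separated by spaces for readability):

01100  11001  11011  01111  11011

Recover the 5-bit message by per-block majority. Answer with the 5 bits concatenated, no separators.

Block 1 (01100): 2 ones → 0
Block 2 (11001): 3 ones → 1
Block 3 (11011): 4 ones → 1
Block 4 (01111): 4 ones → 1
Block 5 (11011): 4 ones → 1

01111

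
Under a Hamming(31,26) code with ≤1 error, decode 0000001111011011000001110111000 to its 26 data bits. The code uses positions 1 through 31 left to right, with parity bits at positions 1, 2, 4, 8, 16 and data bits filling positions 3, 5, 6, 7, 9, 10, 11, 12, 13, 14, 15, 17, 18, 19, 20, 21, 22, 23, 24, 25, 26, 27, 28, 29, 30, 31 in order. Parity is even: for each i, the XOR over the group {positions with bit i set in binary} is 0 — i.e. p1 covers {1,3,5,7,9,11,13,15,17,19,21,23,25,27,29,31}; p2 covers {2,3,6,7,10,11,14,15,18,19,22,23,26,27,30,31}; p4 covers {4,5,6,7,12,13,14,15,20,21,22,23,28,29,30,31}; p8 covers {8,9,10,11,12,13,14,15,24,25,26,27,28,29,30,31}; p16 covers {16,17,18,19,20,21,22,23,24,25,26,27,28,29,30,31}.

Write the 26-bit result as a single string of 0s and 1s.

s1 (pos 1,3,5,7,9,11,13,15,17,19,21,23,25,27,29,31): 0⊕0⊕0⊕1⊕1⊕0⊕1⊕1⊕0⊕0⊕0⊕1⊕0⊕1⊕0⊕0 = 0
s2 (pos 2,3,6,7,10,11,14,15,18,19,22,23,26,27,30,31): 0⊕0⊕0⊕1⊕1⊕0⊕0⊕1⊕0⊕0⊕1⊕1⊕1⊕1⊕0⊕0 = 1
s4 (pos 4,5,6,7,12,13,14,15,20,21,22,23,28,29,30,31): 0⊕0⊕0⊕1⊕1⊕1⊕0⊕1⊕0⊕0⊕1⊕1⊕1⊕0⊕0⊕0 = 1
s8 (pos 8,9,10,11,12,13,14,15,24,25,26,27,28,29,30,31): 1⊕1⊕1⊕0⊕1⊕1⊕0⊕1⊕1⊕0⊕1⊕1⊕1⊕0⊕0⊕0 = 0
s16 (pos 16,17,18,19,20,21,22,23,24,25,26,27,28,29,30,31): 1⊕0⊕0⊕0⊕0⊕0⊕1⊕1⊕1⊕0⊕1⊕1⊕1⊕0⊕0⊕0 = 1
Syndrome s16…s1 = 10110 → error at position 22.
Flip position 22: 0000001111011011000001110111000 → 0000001111011011000000110111000
Read data bits from positions 3,5,6,7,9,10,11,12,13,14,15,17,18,19,20,21,22,23,24,25,26,27,28,29,30,31: 00011101101000000110111000

00011101101000000110111000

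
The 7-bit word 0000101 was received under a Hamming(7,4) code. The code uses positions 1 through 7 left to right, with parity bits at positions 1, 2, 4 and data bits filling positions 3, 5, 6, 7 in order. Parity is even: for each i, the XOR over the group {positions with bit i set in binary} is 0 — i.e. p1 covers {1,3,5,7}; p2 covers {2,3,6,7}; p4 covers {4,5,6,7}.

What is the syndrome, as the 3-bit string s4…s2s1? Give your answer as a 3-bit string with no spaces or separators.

s1 (pos 1,3,5,7): 0⊕0⊕1⊕1 = 0
s2 (pos 2,3,6,7): 0⊕0⊕0⊕1 = 1
s4 (pos 4,5,6,7): 0⊕1⊕0⊕1 = 0
Syndrome s4…s1 = 010 → error at position 2.

010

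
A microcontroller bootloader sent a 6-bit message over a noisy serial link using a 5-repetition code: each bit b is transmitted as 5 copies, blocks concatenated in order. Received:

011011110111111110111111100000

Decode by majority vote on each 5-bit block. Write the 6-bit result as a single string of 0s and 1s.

111110

Block 1 (01101): 3 ones → 1
Block 2 (11101): 4 ones → 1
Block 3 (11111): 5 ones → 1
Block 4 (11011): 4 ones → 1
Block 5 (11111): 5 ones → 1
Block 6 (00000): 0 ones → 0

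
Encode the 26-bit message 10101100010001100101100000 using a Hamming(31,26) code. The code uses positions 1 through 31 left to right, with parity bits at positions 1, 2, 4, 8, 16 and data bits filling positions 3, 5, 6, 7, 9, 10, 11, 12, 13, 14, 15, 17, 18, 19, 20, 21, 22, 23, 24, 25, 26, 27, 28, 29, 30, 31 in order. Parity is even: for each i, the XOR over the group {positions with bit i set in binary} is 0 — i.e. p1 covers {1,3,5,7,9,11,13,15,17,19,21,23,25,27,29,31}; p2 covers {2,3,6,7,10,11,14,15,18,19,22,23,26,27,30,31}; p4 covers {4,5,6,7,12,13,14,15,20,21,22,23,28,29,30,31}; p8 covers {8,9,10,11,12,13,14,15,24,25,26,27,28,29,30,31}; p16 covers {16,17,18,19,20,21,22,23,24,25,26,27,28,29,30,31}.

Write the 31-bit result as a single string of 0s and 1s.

Place data at non-parity positions: p1 p2 1 p4 0 1 0 p8 1 1 0 0 0 1 0 p16 0 0 1 1 0 0 1 0 1 1 0 0 0 0 0
p1 (pos 1,3,5,7,9,11,13,15,17,19,21,23,25,27,29,31): XOR of data positions = 1⊕0⊕0⊕1⊕0⊕0⊕0⊕0⊕1⊕0⊕1⊕1⊕0⊕0⊕0 = 1
p2 (pos 2,3,6,7,10,11,14,15,18,19,22,23,26,27,30,31): XOR of data positions = 1⊕1⊕0⊕1⊕0⊕1⊕0⊕0⊕1⊕0⊕1⊕1⊕0⊕0⊕0 = 1
p4 (pos 4,5,6,7,12,13,14,15,20,21,22,23,28,29,30,31): XOR of data positions = 0⊕1⊕0⊕0⊕0⊕1⊕0⊕1⊕0⊕0⊕1⊕0⊕0⊕0⊕0 = 0
p8 (pos 8,9,10,11,12,13,14,15,24,25,26,27,28,29,30,31): XOR of data positions = 1⊕1⊕0⊕0⊕0⊕1⊕0⊕0⊕1⊕1⊕0⊕0⊕0⊕0⊕0 = 1
p16 (pos 16,17,18,19,20,21,22,23,24,25,26,27,28,29,30,31): XOR of data positions = 0⊕0⊕1⊕1⊕0⊕0⊕1⊕0⊕1⊕1⊕0⊕0⊕0⊕0⊕0 = 1
Codeword: 1110010111000101001100101100000

1110010111000101001100101100000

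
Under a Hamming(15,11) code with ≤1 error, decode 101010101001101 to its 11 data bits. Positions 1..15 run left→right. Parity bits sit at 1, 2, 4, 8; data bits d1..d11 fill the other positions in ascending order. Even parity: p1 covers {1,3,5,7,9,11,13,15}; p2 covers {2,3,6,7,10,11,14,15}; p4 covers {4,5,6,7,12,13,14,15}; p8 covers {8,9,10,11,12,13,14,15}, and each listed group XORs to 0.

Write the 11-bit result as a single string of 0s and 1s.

11001001101

s1 (pos 1,3,5,7,9,11,13,15): 1⊕1⊕1⊕1⊕1⊕0⊕1⊕1 = 1
s2 (pos 2,3,6,7,10,11,14,15): 0⊕1⊕0⊕1⊕0⊕0⊕0⊕1 = 1
s4 (pos 4,5,6,7,12,13,14,15): 0⊕1⊕0⊕1⊕1⊕1⊕0⊕1 = 1
s8 (pos 8,9,10,11,12,13,14,15): 0⊕1⊕0⊕0⊕1⊕1⊕0⊕1 = 0
Syndrome s8…s1 = 0111 → error at position 7.
Flip position 7: 101010101001101 → 101010001001101
Read data bits from positions 3,5,6,7,9,10,11,12,13,14,15: 11001001101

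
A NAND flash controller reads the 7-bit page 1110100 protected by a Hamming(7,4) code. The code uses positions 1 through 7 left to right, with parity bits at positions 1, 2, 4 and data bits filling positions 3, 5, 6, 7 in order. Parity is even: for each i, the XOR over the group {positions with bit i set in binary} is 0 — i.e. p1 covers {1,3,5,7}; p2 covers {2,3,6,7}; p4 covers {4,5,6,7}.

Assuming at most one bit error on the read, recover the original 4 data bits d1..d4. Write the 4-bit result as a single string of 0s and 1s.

s1 (pos 1,3,5,7): 1⊕1⊕1⊕0 = 1
s2 (pos 2,3,6,7): 1⊕1⊕0⊕0 = 0
s4 (pos 4,5,6,7): 0⊕1⊕0⊕0 = 1
Syndrome s4…s1 = 101 → error at position 5.
Flip position 5: 1110100 → 1110000
Read data bits from positions 3,5,6,7: 1000

1000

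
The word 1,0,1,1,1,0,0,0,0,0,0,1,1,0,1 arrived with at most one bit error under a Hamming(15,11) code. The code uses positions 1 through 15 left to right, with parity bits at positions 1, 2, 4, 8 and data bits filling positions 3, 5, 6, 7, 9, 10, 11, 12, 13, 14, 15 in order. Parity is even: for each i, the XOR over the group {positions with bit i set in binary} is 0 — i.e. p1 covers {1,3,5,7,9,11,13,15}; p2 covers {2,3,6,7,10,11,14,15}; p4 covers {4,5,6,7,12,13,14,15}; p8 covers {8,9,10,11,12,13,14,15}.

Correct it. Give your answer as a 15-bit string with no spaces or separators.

s1 (pos 1,3,5,7,9,11,13,15): 1⊕1⊕1⊕0⊕0⊕0⊕1⊕1 = 1
s2 (pos 2,3,6,7,10,11,14,15): 0⊕1⊕0⊕0⊕0⊕0⊕0⊕1 = 0
s4 (pos 4,5,6,7,12,13,14,15): 1⊕1⊕0⊕0⊕1⊕1⊕0⊕1 = 1
s8 (pos 8,9,10,11,12,13,14,15): 0⊕0⊕0⊕0⊕1⊕1⊕0⊕1 = 1
Syndrome s8…s1 = 1101 → error at position 13.
Flip position 13: 101110000001101 → 101110000001001

101110000001001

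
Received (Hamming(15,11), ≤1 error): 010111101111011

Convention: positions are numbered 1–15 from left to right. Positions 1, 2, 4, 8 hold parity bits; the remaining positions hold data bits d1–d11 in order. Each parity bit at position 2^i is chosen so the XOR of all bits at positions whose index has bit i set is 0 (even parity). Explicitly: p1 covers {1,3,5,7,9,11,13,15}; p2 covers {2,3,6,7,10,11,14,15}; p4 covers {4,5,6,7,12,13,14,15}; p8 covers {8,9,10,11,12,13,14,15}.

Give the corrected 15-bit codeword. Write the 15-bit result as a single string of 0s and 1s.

s1 (pos 1,3,5,7,9,11,13,15): 0⊕0⊕1⊕1⊕1⊕1⊕0⊕1 = 1
s2 (pos 2,3,6,7,10,11,14,15): 1⊕0⊕1⊕1⊕1⊕1⊕1⊕1 = 1
s4 (pos 4,5,6,7,12,13,14,15): 1⊕1⊕1⊕1⊕1⊕0⊕1⊕1 = 1
s8 (pos 8,9,10,11,12,13,14,15): 0⊕1⊕1⊕1⊕1⊕0⊕1⊕1 = 0
Syndrome s8…s1 = 0111 → error at position 7.
Flip position 7: 010111101111011 → 010111001111011

010111001111011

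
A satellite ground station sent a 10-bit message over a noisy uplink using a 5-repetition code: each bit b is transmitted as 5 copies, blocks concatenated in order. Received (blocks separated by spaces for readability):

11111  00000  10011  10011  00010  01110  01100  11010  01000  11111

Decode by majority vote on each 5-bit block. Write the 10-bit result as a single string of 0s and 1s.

1011010101

Block 1 (11111): 5 ones → 1
Block 2 (00000): 0 ones → 0
Block 3 (10011): 3 ones → 1
Block 4 (10011): 3 ones → 1
Block 5 (00010): 1 one → 0
Block 6 (01110): 3 ones → 1
Block 7 (01100): 2 ones → 0
Block 8 (11010): 3 ones → 1
Block 9 (01000): 1 one → 0
Block 10 (11111): 5 ones → 1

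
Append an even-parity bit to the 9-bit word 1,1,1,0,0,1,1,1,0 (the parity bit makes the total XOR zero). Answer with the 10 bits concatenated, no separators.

XOR of the 9 data bits: 1⊕1⊕1⊕0⊕0⊕1⊕1⊕1⊕0 = 0
Parity bit = 0 (so all 10 bits XOR to 0).

1110011100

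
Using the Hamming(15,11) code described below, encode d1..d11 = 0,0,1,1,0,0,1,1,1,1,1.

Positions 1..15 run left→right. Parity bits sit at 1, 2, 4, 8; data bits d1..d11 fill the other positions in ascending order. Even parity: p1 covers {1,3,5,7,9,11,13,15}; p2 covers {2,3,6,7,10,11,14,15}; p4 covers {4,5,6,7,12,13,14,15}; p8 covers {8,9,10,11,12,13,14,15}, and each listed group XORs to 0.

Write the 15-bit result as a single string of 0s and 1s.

Place data at non-parity positions: p1 p2 0 p4 0 1 1 p8 0 0 1 1 1 1 1
p1 (pos 1,3,5,7,9,11,13,15): XOR of data positions = 0⊕0⊕1⊕0⊕1⊕1⊕1 = 0
p2 (pos 2,3,6,7,10,11,14,15): XOR of data positions = 0⊕1⊕1⊕0⊕1⊕1⊕1 = 1
p4 (pos 4,5,6,7,12,13,14,15): XOR of data positions = 0⊕1⊕1⊕1⊕1⊕1⊕1 = 0
p8 (pos 8,9,10,11,12,13,14,15): XOR of data positions = 0⊕0⊕1⊕1⊕1⊕1⊕1 = 1
Codeword: 010001110011111

010001110011111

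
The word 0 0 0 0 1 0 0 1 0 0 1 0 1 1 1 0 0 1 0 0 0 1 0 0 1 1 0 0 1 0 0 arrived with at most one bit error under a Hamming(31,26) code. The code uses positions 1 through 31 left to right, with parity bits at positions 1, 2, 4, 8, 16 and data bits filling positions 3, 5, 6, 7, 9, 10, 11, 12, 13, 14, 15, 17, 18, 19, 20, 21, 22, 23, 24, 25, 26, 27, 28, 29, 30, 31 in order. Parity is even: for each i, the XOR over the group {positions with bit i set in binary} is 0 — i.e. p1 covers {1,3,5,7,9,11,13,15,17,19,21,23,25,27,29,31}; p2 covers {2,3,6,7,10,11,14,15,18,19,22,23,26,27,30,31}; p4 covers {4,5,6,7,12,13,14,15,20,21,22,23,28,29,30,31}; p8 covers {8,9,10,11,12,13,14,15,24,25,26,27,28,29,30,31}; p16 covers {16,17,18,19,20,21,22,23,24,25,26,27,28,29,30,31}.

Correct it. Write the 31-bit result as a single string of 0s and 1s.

s1 (pos 1,3,5,7,9,11,13,15,17,19,21,23,25,27,29,31): 0⊕0⊕1⊕0⊕0⊕1⊕1⊕1⊕0⊕0⊕0⊕0⊕1⊕0⊕1⊕0 = 0
s2 (pos 2,3,6,7,10,11,14,15,18,19,22,23,26,27,30,31): 0⊕0⊕0⊕0⊕0⊕1⊕1⊕1⊕1⊕0⊕1⊕0⊕1⊕0⊕0⊕0 = 0
s4 (pos 4,5,6,7,12,13,14,15,20,21,22,23,28,29,30,31): 0⊕1⊕0⊕0⊕0⊕1⊕1⊕1⊕0⊕0⊕1⊕0⊕0⊕1⊕0⊕0 = 0
s8 (pos 8,9,10,11,12,13,14,15,24,25,26,27,28,29,30,31): 1⊕0⊕0⊕1⊕0⊕1⊕1⊕1⊕0⊕1⊕1⊕0⊕0⊕1⊕0⊕0 = 0
s16 (pos 16,17,18,19,20,21,22,23,24,25,26,27,28,29,30,31): 0⊕0⊕1⊕0⊕0⊕0⊕1⊕0⊕0⊕1⊕1⊕0⊕0⊕1⊕0⊕0 = 1
Syndrome s16…s1 = 10000 → error at position 16.
Flip position 16: 0000100100101110010001001100100 → 0000100100101111010001001100100

0000100100101111010001001100100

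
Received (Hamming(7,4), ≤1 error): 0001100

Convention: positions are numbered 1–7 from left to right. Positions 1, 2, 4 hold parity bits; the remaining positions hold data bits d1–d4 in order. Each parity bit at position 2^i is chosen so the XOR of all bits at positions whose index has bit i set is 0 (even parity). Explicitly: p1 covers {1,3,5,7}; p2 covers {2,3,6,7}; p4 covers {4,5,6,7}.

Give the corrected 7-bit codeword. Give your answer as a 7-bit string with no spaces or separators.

1001100

s1 (pos 1,3,5,7): 0⊕0⊕1⊕0 = 1
s2 (pos 2,3,6,7): 0⊕0⊕0⊕0 = 0
s4 (pos 4,5,6,7): 1⊕1⊕0⊕0 = 0
Syndrome s4…s1 = 001 → error at position 1.
Flip position 1: 0001100 → 1001100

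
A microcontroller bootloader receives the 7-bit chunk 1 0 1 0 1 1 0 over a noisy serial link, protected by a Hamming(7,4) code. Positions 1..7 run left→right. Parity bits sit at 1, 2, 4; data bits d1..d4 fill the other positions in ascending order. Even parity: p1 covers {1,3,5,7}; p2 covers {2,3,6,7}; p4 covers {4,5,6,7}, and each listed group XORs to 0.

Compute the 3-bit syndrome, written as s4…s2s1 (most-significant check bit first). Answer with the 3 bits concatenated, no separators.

s1 (pos 1,3,5,7): 1⊕1⊕1⊕0 = 1
s2 (pos 2,3,6,7): 0⊕1⊕1⊕0 = 0
s4 (pos 4,5,6,7): 0⊕1⊕1⊕0 = 0
Syndrome s4…s1 = 001 → error at position 1.

001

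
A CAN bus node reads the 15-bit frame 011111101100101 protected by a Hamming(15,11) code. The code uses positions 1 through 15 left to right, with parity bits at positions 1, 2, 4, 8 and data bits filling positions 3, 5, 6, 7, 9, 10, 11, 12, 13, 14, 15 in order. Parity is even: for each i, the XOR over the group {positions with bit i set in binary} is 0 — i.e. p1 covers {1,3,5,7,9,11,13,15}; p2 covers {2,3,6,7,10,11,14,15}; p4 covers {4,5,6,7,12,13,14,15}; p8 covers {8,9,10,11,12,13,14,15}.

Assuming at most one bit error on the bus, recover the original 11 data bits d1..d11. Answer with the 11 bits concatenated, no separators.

11111100101

s1 (pos 1,3,5,7,9,11,13,15): 0⊕1⊕1⊕1⊕1⊕0⊕1⊕1 = 0
s2 (pos 2,3,6,7,10,11,14,15): 1⊕1⊕1⊕1⊕1⊕0⊕0⊕1 = 0
s4 (pos 4,5,6,7,12,13,14,15): 1⊕1⊕1⊕1⊕0⊕1⊕0⊕1 = 0
s8 (pos 8,9,10,11,12,13,14,15): 0⊕1⊕1⊕0⊕0⊕1⊕0⊕1 = 0
Syndrome s8…s1 = 0000 → no error.
Read data bits from positions 3,5,6,7,9,10,11,12,13,14,15: 11111100101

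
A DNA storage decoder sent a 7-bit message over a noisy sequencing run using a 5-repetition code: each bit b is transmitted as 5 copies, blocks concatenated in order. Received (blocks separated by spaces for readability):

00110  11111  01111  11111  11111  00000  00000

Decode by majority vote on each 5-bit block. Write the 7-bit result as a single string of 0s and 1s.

Block 1 (00110): 2 ones → 0
Block 2 (11111): 5 ones → 1
Block 3 (01111): 4 ones → 1
Block 4 (11111): 5 ones → 1
Block 5 (11111): 5 ones → 1
Block 6 (00000): 0 ones → 0
Block 7 (00000): 0 ones → 0

0111100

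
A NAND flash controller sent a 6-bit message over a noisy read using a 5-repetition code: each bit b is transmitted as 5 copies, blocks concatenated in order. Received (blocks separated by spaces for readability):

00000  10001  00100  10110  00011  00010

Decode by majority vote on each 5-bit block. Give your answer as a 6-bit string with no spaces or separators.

000100

Block 1 (00000): 0 ones → 0
Block 2 (10001): 2 ones → 0
Block 3 (00100): 1 one → 0
Block 4 (10110): 3 ones → 1
Block 5 (00011): 2 ones → 0
Block 6 (00010): 1 one → 0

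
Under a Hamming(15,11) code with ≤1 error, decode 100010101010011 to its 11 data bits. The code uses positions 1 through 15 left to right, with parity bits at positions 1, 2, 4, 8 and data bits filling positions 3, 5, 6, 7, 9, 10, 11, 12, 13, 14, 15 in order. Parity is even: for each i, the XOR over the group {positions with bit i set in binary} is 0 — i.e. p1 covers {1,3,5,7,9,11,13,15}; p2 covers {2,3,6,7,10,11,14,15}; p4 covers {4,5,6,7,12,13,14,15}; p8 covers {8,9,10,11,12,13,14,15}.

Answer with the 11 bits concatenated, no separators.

s1 (pos 1,3,5,7,9,11,13,15): 1⊕0⊕1⊕1⊕1⊕1⊕0⊕1 = 0
s2 (pos 2,3,6,7,10,11,14,15): 0⊕0⊕0⊕1⊕0⊕1⊕1⊕1 = 0
s4 (pos 4,5,6,7,12,13,14,15): 0⊕1⊕0⊕1⊕0⊕0⊕1⊕1 = 0
s8 (pos 8,9,10,11,12,13,14,15): 0⊕1⊕0⊕1⊕0⊕0⊕1⊕1 = 0
Syndrome s8…s1 = 0000 → no error.
Read data bits from positions 3,5,6,7,9,10,11,12,13,14,15: 01011010011

01011010011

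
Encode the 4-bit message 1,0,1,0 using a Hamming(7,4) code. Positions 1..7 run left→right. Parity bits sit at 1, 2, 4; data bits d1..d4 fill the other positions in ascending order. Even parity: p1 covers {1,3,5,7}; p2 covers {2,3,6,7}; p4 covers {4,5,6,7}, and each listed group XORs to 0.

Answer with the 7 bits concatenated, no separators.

Place data at non-parity positions: p1 p2 1 p4 0 1 0
p1 (pos 1,3,5,7): XOR of data positions = 1⊕0⊕0 = 1
p2 (pos 2,3,6,7): XOR of data positions = 1⊕1⊕0 = 0
p4 (pos 4,5,6,7): XOR of data positions = 0⊕1⊕0 = 1
Codeword: 1011010

1011010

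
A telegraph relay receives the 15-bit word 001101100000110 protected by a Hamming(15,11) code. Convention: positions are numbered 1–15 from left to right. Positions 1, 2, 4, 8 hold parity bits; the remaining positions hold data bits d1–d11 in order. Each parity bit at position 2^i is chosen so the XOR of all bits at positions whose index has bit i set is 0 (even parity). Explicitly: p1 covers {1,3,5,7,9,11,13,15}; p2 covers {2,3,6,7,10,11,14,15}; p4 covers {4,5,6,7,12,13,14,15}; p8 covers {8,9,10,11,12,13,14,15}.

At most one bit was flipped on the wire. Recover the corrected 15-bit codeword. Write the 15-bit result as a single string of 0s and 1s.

001111100000110

s1 (pos 1,3,5,7,9,11,13,15): 0⊕1⊕0⊕1⊕0⊕0⊕1⊕0 = 1
s2 (pos 2,3,6,7,10,11,14,15): 0⊕1⊕1⊕1⊕0⊕0⊕1⊕0 = 0
s4 (pos 4,5,6,7,12,13,14,15): 1⊕0⊕1⊕1⊕0⊕1⊕1⊕0 = 1
s8 (pos 8,9,10,11,12,13,14,15): 0⊕0⊕0⊕0⊕0⊕1⊕1⊕0 = 0
Syndrome s8…s1 = 0101 → error at position 5.
Flip position 5: 001101100000110 → 001111100000110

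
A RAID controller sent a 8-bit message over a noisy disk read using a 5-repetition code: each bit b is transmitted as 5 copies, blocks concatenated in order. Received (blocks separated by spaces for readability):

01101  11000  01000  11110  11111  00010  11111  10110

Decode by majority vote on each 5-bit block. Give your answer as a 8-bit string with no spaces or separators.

10011011

Block 1 (01101): 3 ones → 1
Block 2 (11000): 2 ones → 0
Block 3 (01000): 1 one → 0
Block 4 (11110): 4 ones → 1
Block 5 (11111): 5 ones → 1
Block 6 (00010): 1 one → 0
Block 7 (11111): 5 ones → 1
Block 8 (10110): 3 ones → 1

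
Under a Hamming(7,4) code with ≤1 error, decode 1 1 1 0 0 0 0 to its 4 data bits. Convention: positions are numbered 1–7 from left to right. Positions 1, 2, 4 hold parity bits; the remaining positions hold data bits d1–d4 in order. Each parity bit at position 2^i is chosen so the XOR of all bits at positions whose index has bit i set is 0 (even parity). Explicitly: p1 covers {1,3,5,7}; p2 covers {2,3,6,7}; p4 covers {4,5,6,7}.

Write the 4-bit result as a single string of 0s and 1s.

s1 (pos 1,3,5,7): 1⊕1⊕0⊕0 = 0
s2 (pos 2,3,6,7): 1⊕1⊕0⊕0 = 0
s4 (pos 4,5,6,7): 0⊕0⊕0⊕0 = 0
Syndrome s4…s1 = 000 → no error.
Read data bits from positions 3,5,6,7: 1000

1000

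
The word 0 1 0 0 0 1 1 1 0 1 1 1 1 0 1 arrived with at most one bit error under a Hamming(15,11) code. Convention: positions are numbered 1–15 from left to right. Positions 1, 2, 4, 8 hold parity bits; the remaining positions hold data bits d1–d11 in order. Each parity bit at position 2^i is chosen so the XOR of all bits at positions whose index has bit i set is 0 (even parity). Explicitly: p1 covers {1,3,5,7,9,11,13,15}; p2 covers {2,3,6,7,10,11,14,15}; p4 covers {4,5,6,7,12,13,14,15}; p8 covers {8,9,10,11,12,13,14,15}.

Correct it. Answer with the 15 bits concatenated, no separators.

s1 (pos 1,3,5,7,9,11,13,15): 0⊕0⊕0⊕1⊕0⊕1⊕1⊕1 = 0
s2 (pos 2,3,6,7,10,11,14,15): 1⊕0⊕1⊕1⊕1⊕1⊕0⊕1 = 0
s4 (pos 4,5,6,7,12,13,14,15): 0⊕0⊕1⊕1⊕1⊕1⊕0⊕1 = 1
s8 (pos 8,9,10,11,12,13,14,15): 1⊕0⊕1⊕1⊕1⊕1⊕0⊕1 = 0
Syndrome s8…s1 = 0100 → error at position 4.
Flip position 4: 010001110111101 → 010101110111101

010101110111101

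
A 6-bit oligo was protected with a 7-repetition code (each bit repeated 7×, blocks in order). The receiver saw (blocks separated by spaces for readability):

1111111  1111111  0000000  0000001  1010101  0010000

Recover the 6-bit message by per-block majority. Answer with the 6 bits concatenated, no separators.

Block 1 (1111111): 7 ones → 1
Block 2 (1111111): 7 ones → 1
Block 3 (0000000): 0 ones → 0
Block 4 (0000001): 1 one → 0
Block 5 (1010101): 4 ones → 1
Block 6 (0010000): 1 one → 0

110010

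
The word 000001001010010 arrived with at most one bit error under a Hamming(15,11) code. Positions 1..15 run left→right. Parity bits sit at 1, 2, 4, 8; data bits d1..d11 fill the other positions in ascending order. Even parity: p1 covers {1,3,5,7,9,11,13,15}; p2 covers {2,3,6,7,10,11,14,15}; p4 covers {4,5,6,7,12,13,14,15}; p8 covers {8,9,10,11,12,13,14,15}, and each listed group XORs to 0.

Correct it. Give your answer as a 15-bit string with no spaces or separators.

000001001110010

s1 (pos 1,3,5,7,9,11,13,15): 0⊕0⊕0⊕0⊕1⊕1⊕0⊕0 = 0
s2 (pos 2,3,6,7,10,11,14,15): 0⊕0⊕1⊕0⊕0⊕1⊕1⊕0 = 1
s4 (pos 4,5,6,7,12,13,14,15): 0⊕0⊕1⊕0⊕0⊕0⊕1⊕0 = 0
s8 (pos 8,9,10,11,12,13,14,15): 0⊕1⊕0⊕1⊕0⊕0⊕1⊕0 = 1
Syndrome s8…s1 = 1010 → error at position 10.
Flip position 10: 000001001010010 → 000001001110010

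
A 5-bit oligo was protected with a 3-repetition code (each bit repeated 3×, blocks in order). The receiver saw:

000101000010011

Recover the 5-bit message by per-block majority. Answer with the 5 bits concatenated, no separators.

Block 1 (000): 0 ones → 0
Block 2 (101): 2 ones → 1
Block 3 (000): 0 ones → 0
Block 4 (010): 1 one → 0
Block 5 (011): 2 ones → 1

01001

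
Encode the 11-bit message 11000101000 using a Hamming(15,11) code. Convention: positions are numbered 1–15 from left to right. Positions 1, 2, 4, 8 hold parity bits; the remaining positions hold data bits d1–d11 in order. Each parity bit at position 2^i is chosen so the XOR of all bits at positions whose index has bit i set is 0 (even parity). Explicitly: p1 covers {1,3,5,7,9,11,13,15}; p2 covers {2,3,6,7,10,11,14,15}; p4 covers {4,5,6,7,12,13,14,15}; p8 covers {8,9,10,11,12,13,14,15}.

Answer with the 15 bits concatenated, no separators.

001010000101000

Place data at non-parity positions: p1 p2 1 p4 1 0 0 p8 0 1 0 1 0 0 0
p1 (pos 1,3,5,7,9,11,13,15): XOR of data positions = 1⊕1⊕0⊕0⊕0⊕0⊕0 = 0
p2 (pos 2,3,6,7,10,11,14,15): XOR of data positions = 1⊕0⊕0⊕1⊕0⊕0⊕0 = 0
p4 (pos 4,5,6,7,12,13,14,15): XOR of data positions = 1⊕0⊕0⊕1⊕0⊕0⊕0 = 0
p8 (pos 8,9,10,11,12,13,14,15): XOR of data positions = 0⊕1⊕0⊕1⊕0⊕0⊕0 = 0
Codeword: 001010000101000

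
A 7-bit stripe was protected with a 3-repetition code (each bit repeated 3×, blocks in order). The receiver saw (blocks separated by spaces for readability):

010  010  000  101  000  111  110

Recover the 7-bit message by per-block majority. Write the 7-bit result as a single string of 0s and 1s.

0001011

Block 1 (010): 1 one → 0
Block 2 (010): 1 one → 0
Block 3 (000): 0 ones → 0
Block 4 (101): 2 ones → 1
Block 5 (000): 0 ones → 0
Block 6 (111): 3 ones → 1
Block 7 (110): 2 ones → 1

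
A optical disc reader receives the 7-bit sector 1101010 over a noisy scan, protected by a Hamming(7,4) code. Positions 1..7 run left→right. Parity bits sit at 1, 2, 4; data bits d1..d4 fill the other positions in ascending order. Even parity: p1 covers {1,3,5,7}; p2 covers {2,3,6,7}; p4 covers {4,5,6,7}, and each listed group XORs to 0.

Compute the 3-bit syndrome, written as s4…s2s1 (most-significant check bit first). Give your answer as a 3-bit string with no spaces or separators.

s1 (pos 1,3,5,7): 1⊕0⊕0⊕0 = 1
s2 (pos 2,3,6,7): 1⊕0⊕1⊕0 = 0
s4 (pos 4,5,6,7): 1⊕0⊕1⊕0 = 0
Syndrome s4…s1 = 001 → error at position 1.

001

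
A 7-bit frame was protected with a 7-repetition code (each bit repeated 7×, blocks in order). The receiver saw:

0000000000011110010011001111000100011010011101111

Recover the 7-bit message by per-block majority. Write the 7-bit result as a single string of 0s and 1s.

Block 1 (0000000): 0 ones → 0
Block 2 (0000111): 3 ones → 0
Block 3 (1001001): 3 ones → 0
Block 4 (1001111): 5 ones → 1
Block 5 (0001000): 1 one → 0
Block 6 (1101001): 4 ones → 1
Block 7 (1101111): 6 ones → 1

0001011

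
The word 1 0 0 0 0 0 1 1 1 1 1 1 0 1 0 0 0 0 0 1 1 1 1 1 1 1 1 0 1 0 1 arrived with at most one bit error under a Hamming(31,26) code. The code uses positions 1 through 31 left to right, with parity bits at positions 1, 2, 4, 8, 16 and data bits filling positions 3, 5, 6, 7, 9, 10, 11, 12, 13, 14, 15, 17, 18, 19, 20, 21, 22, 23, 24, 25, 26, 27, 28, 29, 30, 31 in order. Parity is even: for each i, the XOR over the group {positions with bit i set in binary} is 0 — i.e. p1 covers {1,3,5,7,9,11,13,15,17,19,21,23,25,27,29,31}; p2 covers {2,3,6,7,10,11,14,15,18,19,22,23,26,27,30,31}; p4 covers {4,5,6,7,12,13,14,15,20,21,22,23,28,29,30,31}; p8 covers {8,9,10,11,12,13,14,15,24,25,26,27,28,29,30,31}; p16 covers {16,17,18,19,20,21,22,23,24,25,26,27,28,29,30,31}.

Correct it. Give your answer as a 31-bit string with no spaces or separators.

s1 (pos 1,3,5,7,9,11,13,15,17,19,21,23,25,27,29,31): 1⊕0⊕0⊕1⊕1⊕1⊕0⊕0⊕0⊕0⊕1⊕1⊕1⊕1⊕1⊕1 = 0
s2 (pos 2,3,6,7,10,11,14,15,18,19,22,23,26,27,30,31): 0⊕0⊕0⊕1⊕1⊕1⊕1⊕0⊕0⊕0⊕1⊕1⊕1⊕1⊕0⊕1 = 1
s4 (pos 4,5,6,7,12,13,14,15,20,21,22,23,28,29,30,31): 0⊕0⊕0⊕1⊕1⊕0⊕1⊕0⊕1⊕1⊕1⊕1⊕0⊕1⊕0⊕1 = 1
s8 (pos 8,9,10,11,12,13,14,15,24,25,26,27,28,29,30,31): 1⊕1⊕1⊕1⊕1⊕0⊕1⊕0⊕1⊕1⊕1⊕1⊕0⊕1⊕0⊕1 = 0
s16 (pos 16,17,18,19,20,21,22,23,24,25,26,27,28,29,30,31): 0⊕0⊕0⊕0⊕1⊕1⊕1⊕1⊕1⊕1⊕1⊕1⊕0⊕1⊕0⊕1 = 0
Syndrome s16…s1 = 00110 → error at position 6.
Flip position 6: 1000001111110100000111111110101 → 1000011111110100000111111110101

1000011111110100000111111110101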